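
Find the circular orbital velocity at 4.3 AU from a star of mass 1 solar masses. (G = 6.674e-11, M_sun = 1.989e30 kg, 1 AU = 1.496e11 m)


v = sqrt(GM/r) = sqrt(6.674e-11 * 1.989e+30 / 6.433e+11) = 14365.16

14365.16 m/s


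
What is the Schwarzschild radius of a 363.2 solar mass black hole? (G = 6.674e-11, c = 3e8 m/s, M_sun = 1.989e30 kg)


M = 363.2 * 1.989e30 kg = 7.224048e+32 kg. rs = 2GM/c^2 = 2 * 6.674e-11 * 7.224048e+32 / (3e8)^2 = 1.071e+06

1.071e+06 m


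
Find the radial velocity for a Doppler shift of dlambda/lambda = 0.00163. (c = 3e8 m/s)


v = (dlambda/lambda) * c = 0.00163 * 3e8 = 489000.0

489000.0 m/s


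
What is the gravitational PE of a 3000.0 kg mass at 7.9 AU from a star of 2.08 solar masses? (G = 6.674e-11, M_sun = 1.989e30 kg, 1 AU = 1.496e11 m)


M = 2.08 * 1.989e30 kg = 4.13712e+30 kg; r = 7.9 AU * 1.496e11 m/AU = 1.18184e+12 m. U = -GM*m/r = -(6.674e-11 * 4.13712e+30 * 3000.0) / 1.18184e+12 = -7.009e+11

-7.009e+11 J


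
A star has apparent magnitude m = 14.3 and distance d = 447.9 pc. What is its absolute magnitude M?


M = m - 5*log10(d) + 5 = 14.3 - 5*log10(447.9) + 5 = 6.0441

6.0441


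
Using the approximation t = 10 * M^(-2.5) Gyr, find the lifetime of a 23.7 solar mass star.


t = 10 * M^(-2.5) = 10 * 23.7^(-2.5) = 0.0037

0.0037 Gyr


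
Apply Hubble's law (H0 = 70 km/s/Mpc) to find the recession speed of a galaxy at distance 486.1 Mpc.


v = H0 * d = 70 * 486.1 = 34027.0

34027.0 km/s


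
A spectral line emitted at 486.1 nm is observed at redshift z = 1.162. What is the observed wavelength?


lam_obs = lam_emit * (1 + z) = 486.1 * (1 + 1.162) = 1050.9482

1050.9482 nm


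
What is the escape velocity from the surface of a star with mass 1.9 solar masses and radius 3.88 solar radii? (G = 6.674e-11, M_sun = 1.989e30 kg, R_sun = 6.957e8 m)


M = 1.9 * 1.989e30 kg = 3.7791e+30 kg; R = 3.88 * 6.957e8 m = 2.699316e+09 m. v_esc = sqrt(2GM/R) = sqrt(2 * 6.674e-11 * 3.7791e+30 / 2.699316e+09) = 432290.2362

432290.2362 m/s


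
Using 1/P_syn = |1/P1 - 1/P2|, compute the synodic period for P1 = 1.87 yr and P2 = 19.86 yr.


1/P_syn = |1/P1 - 1/P2| = |1/1.87 - 1/19.86| => P_syn = 2.0644

2.0644 years


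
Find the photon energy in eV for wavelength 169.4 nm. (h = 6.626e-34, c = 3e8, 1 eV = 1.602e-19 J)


E = hc/lambda = 6.626e-34 * 3e8 / 1.694e-07 = 1.173e-18 J = 7.3248 eV

7.3248 eV


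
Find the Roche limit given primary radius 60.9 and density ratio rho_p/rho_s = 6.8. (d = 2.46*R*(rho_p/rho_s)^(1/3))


d_Roche = 2.46 * 60.9 * 6.8^(1/3) = 283.8281

283.8281


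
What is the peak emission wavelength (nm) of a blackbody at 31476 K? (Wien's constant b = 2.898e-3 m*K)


lam_max = b / T = 2.898e-3 / 31476 = 9.207e-08 m = 92.0701 nm

92.0701 nm


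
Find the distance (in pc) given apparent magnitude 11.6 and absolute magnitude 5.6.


d = 10^((m - M + 5)/5) = 10^((11.6 - 5.6 + 5)/5) = 158.4893

158.4893 pc


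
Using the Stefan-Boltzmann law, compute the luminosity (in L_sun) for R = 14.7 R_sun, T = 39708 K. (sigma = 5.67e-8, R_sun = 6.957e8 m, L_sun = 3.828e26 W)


R = 14.7 * 6.957e8 m = 1.022679e+10 m. L = 4*pi*R^2*sigma*T^4 = 4*pi*(1.022679e+10)^2 * 5.67e-8 * 39708^4 = 1.852608498e+32 W. L/L_sun = 1.852608498e+32 / 3.828e26 = 483962.5127

483962.5127 L_sun


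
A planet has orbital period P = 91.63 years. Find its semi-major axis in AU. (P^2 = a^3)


a = P^(2/3) = 91.63^(2/3) = 20.3247

20.3247 AU


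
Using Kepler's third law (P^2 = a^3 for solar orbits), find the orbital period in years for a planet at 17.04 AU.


P = a^(3/2) = 17.04^1.5 = 70.3403

70.3403 years


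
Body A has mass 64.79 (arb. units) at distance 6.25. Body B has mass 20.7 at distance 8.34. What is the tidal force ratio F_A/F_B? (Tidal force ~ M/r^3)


Ratio = (M1/r1^3) / (M2/r2^3) = (64.79/6.25^3) / (20.7/8.34^3) = 7.437

7.437


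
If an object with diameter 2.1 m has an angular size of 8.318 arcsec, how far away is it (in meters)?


D = size / theta_rad, theta_rad = 8.318 * pi/(180*3600) = 4.033e-05, D = 52074.5483

52074.5483 m


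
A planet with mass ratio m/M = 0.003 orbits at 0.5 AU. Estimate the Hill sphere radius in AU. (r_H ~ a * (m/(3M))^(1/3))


r_H = a * (m/3M)^(1/3) = 0.5 * (0.003/3)^(1/3) = 0.05

0.05 AU


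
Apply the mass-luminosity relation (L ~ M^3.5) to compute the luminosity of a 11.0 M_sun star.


L/L_sun = (M/M_sun)^3.5 = 11.0^3.5 = 4414.4276

4414.4276 L_sun


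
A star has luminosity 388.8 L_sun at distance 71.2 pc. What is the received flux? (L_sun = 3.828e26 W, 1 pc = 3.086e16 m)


F = L / (4*pi*d^2) = 1.488e+29 / (4*pi*(2.197e+18)^2) = 2.453e-09

2.453e-09 W/m^2


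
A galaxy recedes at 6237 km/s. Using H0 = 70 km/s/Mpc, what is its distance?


d = v / H0 = 6237 / 70 = 89.1

89.1 Mpc


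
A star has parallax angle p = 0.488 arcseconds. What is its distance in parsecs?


d = 1/p = 1/0.488 = 2.0492

2.0492 pc


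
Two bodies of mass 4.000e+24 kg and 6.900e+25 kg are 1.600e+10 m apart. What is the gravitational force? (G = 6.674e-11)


F = G*m1*m2/r^2 = 6.674e-11 * 4.000e+24 * 6.900e+25 / (1.600e+10)^2 = 6.674e-11 * 2.760e+50 / 2.560e+20 = 7.195e+19

7.195e+19 N


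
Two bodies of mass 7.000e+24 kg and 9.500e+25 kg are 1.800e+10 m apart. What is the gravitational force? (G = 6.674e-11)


F = G*m1*m2/r^2 = 6.674e-11 * 7.000e+24 * 9.500e+25 / (1.800e+10)^2 = 6.674e-11 * 6.650e+50 / 3.240e+20 = 1.370e+20

1.370e+20 N


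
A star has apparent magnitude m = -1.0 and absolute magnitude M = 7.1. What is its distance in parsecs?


d = 10^((m - M + 5)/5) = 10^((-1.0 - 7.1 + 5)/5) = 0.2399

0.2399 pc


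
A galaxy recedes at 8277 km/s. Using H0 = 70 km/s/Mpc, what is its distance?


d = v / H0 = 8277 / 70 = 118.2429

118.2429 Mpc


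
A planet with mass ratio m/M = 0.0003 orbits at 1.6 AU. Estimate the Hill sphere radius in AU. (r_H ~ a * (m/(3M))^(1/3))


r_H = a * (m/3M)^(1/3) = 1.6 * (0.0003/3)^(1/3) = 0.0743

0.0743 AU


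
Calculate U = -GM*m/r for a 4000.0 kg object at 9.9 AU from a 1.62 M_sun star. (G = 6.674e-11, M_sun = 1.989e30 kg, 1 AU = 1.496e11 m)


M = 1.62 * 1.989e30 kg = 3.22218e+30 kg; r = 9.9 AU * 1.496e11 m/AU = 1.48104e+12 m. U = -GM*m/r = -(6.674e-11 * 3.22218e+30 * 4000.0) / 1.48104e+12 = -5.808e+11

-5.808e+11 J


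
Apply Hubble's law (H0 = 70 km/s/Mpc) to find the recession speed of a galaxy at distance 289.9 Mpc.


v = H0 * d = 70 * 289.9 = 20293.0

20293.0 km/s


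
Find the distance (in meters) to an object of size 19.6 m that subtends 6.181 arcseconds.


D = size / theta_rad, theta_rad = 6.181 * pi/(180*3600) = 2.997e-05, D = 654067.3358

654067.3358 m


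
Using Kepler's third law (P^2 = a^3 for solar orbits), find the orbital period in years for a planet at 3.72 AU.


P = a^(3/2) = 3.72^1.5 = 7.1749

7.1749 years


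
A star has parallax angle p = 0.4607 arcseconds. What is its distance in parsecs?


d = 1/p = 1/0.4607 = 2.1706

2.1706 pc


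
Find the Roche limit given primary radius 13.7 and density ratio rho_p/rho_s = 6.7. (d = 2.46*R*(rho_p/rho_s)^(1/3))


d_Roche = 2.46 * 13.7 * 6.7^(1/3) = 63.5351

63.5351


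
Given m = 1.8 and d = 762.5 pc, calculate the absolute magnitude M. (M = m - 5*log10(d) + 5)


M = m - 5*log10(d) + 5 = 1.8 - 5*log10(762.5) + 5 = -7.6112

-7.6112


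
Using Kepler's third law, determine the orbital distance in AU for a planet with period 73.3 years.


a = P^(2/3) = 73.3^(2/3) = 17.5147

17.5147 AU


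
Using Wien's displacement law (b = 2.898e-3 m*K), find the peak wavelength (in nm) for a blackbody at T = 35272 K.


lam_max = b / T = 2.898e-3 / 35272 = 8.216e-08 m = 82.1615 nm

82.1615 nm


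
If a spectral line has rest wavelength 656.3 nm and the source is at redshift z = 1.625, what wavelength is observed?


lam_obs = lam_emit * (1 + z) = 656.3 * (1 + 1.625) = 1722.7875

1722.7875 nm


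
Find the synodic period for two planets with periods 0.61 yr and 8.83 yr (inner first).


1/P_syn = |1/P1 - 1/P2| = |1/0.61 - 1/8.83| => P_syn = 0.6553

0.6553 years


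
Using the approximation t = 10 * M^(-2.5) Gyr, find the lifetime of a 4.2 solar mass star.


t = 10 * M^(-2.5) = 10 * 4.2^(-2.5) = 0.2766

0.2766 Gyr


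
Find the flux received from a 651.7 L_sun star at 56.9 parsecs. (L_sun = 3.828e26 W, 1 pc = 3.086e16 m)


F = L / (4*pi*d^2) = 2.495e+29 / (4*pi*(1.756e+18)^2) = 6.439e-09

6.439e-09 W/m^2


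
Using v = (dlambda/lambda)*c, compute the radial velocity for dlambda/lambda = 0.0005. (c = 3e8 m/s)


v = (dlambda/lambda) * c = 0.0005 * 3e8 = 150000.0

150000.0 m/s


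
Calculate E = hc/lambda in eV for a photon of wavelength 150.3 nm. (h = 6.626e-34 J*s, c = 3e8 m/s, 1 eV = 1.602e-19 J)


E = hc/lambda = 6.626e-34 * 3e8 / 1.503e-07 = 1.323e-18 J = 8.2556 eV

8.2556 eV


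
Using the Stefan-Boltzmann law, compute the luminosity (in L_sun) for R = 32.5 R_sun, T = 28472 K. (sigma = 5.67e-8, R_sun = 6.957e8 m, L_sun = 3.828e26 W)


R = 32.5 * 6.957e8 m = 2.261025e+10 m. L = 4*pi*R^2*sigma*T^4 = 4*pi*(2.261025e+10)^2 * 5.67e-8 * 28472^4 = 2.393732143e+32 W. L/L_sun = 2.393732143e+32 / 3.828e26 = 625321.8765

625321.8765 L_sun


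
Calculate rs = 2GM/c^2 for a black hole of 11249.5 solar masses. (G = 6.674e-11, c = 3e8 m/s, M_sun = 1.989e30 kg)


M = 11249.5 * 1.989e30 kg = 2.23752555e+34 kg. rs = 2GM/c^2 = 2 * 6.674e-11 * 2.23752555e+34 / (3e8)^2 = 3.318e+07

3.318e+07 m


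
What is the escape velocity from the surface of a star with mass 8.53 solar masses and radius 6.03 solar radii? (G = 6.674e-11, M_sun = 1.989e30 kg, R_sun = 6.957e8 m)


M = 8.53 * 1.989e30 kg = 1.696617e+31 kg; R = 6.03 * 6.957e8 m = 4.195071e+09 m. v_esc = sqrt(2GM/R) = sqrt(2 * 6.674e-11 * 1.696617e+31 / 4.195071e+09) = 734734.357

734734.357 m/s


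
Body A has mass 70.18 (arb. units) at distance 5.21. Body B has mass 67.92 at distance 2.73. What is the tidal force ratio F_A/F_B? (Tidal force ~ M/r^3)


Ratio = (M1/r1^3) / (M2/r2^3) = (70.18/5.21^3) / (67.92/2.73^3) = 0.1487

0.1487


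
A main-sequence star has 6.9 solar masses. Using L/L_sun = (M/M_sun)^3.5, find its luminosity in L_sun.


L/L_sun = (M/M_sun)^3.5 = 6.9^3.5 = 862.9225

862.9225 L_sun


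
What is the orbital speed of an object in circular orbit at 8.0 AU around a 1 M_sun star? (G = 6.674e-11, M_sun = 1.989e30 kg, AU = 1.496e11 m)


v = sqrt(GM/r) = sqrt(6.674e-11 * 1.989e+30 / 1.197e+12) = 10531.7297

10531.7297 m/s


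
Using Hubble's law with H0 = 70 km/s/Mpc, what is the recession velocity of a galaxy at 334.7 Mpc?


v = H0 * d = 70 * 334.7 = 23429.0

23429.0 km/s


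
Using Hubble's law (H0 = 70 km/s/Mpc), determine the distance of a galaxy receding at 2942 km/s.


d = v / H0 = 2942 / 70 = 42.0286

42.0286 Mpc


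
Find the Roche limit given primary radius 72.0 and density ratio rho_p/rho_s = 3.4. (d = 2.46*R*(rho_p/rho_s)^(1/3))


d_Roche = 2.46 * 72.0 * 3.4^(1/3) = 266.3344

266.3344


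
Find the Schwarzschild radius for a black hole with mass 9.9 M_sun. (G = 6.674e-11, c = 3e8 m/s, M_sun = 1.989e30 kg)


M = 9.9 * 1.989e30 kg = 1.96911e+31 kg. rs = 2GM/c^2 = 2 * 6.674e-11 * 1.96911e+31 / (3e8)^2 = 29204.0892

29204.0892 m


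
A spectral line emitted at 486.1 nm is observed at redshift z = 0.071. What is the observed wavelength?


lam_obs = lam_emit * (1 + z) = 486.1 * (1 + 0.071) = 520.6131

520.6131 nm


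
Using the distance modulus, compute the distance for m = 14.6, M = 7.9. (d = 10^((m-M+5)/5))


d = 10^((m - M + 5)/5) = 10^((14.6 - 7.9 + 5)/5) = 218.7762

218.7762 pc


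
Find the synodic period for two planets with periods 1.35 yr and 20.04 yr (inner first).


1/P_syn = |1/P1 - 1/P2| = |1/1.35 - 1/20.04| => P_syn = 1.4475

1.4475 years


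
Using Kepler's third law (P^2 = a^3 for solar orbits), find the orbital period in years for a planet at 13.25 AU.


P = a^(3/2) = 13.25^1.5 = 48.2307

48.2307 years


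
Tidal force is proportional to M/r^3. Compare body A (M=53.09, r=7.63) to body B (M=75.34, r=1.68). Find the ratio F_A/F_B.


Ratio = (M1/r1^3) / (M2/r2^3) = (53.09/7.63^3) / (75.34/1.68^3) = 0.0075

0.0075


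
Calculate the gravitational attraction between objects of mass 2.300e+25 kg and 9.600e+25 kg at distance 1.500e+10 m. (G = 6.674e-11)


F = G*m1*m2/r^2 = 6.674e-11 * 2.300e+25 * 9.600e+25 / (1.500e+10)^2 = 6.674e-11 * 2.208e+51 / 2.250e+20 = 6.549e+20

6.549e+20 N


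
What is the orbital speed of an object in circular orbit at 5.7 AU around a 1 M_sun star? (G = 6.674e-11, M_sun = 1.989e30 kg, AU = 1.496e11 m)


v = sqrt(GM/r) = sqrt(6.674e-11 * 1.989e+30 / 8.527e+11) = 12476.9165

12476.9165 m/s


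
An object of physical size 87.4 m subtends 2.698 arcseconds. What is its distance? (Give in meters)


D = size / theta_rad, theta_rad = 2.698 * pi/(180*3600) = 1.308e-05, D = 6.682e+06

6.682e+06 m


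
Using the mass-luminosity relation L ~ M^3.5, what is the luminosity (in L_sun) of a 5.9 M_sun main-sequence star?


L/L_sun = (M/M_sun)^3.5 = 5.9^3.5 = 498.8639

498.8639 L_sun


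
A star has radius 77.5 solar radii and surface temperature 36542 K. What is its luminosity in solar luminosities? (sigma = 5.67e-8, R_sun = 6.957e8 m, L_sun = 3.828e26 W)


R = 77.5 * 6.957e8 m = 5.391675e+10 m. L = 4*pi*R^2*sigma*T^4 = 4*pi*(5.391675e+10)^2 * 5.67e-8 * 36542^4 = 3.693257494e+33 W. L/L_sun = 3.693257494e+33 / 3.828e26 = 9.648e+06

9.648e+06 L_sun


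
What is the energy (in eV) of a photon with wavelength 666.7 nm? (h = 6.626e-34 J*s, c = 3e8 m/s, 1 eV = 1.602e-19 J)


E = hc/lambda = 6.626e-34 * 3e8 / 6.667e-07 = 2.982e-19 J = 1.8611 eV

1.8611 eV


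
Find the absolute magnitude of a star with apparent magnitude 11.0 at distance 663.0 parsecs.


M = m - 5*log10(d) + 5 = 11.0 - 5*log10(663.0) + 5 = 1.8924

1.8924


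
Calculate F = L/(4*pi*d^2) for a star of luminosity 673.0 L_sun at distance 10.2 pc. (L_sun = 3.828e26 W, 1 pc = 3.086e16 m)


F = L / (4*pi*d^2) = 2.576e+29 / (4*pi*(3.148e+17)^2) = 2.069e-07

2.069e-07 W/m^2


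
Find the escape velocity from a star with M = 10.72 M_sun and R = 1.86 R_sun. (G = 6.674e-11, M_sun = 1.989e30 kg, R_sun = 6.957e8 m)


M = 10.72 * 1.989e30 kg = 2.132208e+31 kg; R = 1.86 * 6.957e8 m = 1.294002e+09 m. v_esc = sqrt(2GM/R) = sqrt(2 * 6.674e-11 * 2.132208e+31 / 1.294002e+09) = 1.483e+06

1.483e+06 m/s


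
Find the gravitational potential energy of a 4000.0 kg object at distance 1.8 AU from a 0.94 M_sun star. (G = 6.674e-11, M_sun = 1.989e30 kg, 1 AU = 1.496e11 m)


M = 0.94 * 1.989e30 kg = 1.86966e+30 kg; r = 1.8 AU * 1.496e11 m/AU = 2.6928e+11 m. U = -GM*m/r = -(6.674e-11 * 1.86966e+30 * 4000.0) / 2.6928e+11 = -1.854e+12

-1.854e+12 J


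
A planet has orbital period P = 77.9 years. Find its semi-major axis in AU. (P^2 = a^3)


a = P^(2/3) = 77.9^(2/3) = 18.24

18.24 AU


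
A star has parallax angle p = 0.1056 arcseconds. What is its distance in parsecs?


d = 1/p = 1/0.1056 = 9.4697

9.4697 pc


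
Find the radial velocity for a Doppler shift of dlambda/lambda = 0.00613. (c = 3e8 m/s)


v = (dlambda/lambda) * c = 0.00613 * 3e8 = 1.839e+06

1.839e+06 m/s


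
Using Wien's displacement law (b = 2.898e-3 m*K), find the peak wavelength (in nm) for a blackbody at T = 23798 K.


lam_max = b / T = 2.898e-3 / 23798 = 1.218e-07 m = 121.7749 nm

121.7749 nm


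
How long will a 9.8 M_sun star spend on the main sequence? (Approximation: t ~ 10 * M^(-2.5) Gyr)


t = 10 * M^(-2.5) = 10 * 9.8^(-2.5) = 0.0333

0.0333 Gyr


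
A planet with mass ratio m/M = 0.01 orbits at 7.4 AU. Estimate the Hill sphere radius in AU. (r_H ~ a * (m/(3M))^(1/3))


r_H = a * (m/3M)^(1/3) = 7.4 * (0.01/3)^(1/3) = 1.1054

1.1054 AU


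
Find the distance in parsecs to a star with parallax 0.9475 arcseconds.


d = 1/p = 1/0.9475 = 1.0554

1.0554 pc


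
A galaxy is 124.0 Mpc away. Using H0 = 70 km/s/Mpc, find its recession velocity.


v = H0 * d = 70 * 124.0 = 8680.0

8680.0 km/s


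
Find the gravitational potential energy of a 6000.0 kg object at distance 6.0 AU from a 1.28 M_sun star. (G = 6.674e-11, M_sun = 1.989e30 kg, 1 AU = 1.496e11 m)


M = 1.28 * 1.989e30 kg = 2.54592e+30 kg; r = 6.0 AU * 1.496e11 m/AU = 8.976e+11 m. U = -GM*m/r = -(6.674e-11 * 2.54592e+30 * 6000.0) / 8.976e+11 = -1.136e+12

-1.136e+12 J


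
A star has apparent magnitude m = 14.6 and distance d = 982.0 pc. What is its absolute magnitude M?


M = m - 5*log10(d) + 5 = 14.6 - 5*log10(982.0) + 5 = 4.6394

4.6394


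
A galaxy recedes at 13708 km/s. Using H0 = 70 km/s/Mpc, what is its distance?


d = v / H0 = 13708 / 70 = 195.8286

195.8286 Mpc


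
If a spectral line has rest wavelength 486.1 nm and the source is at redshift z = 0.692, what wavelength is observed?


lam_obs = lam_emit * (1 + z) = 486.1 * (1 + 0.692) = 822.4812

822.4812 nm


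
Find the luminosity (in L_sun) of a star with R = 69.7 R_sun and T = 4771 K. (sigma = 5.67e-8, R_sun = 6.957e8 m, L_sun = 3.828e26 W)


R = 69.7 * 6.957e8 m = 4.849029e+10 m. L = 4*pi*R^2*sigma*T^4 = 4*pi*(4.849029e+10)^2 * 5.67e-8 * 4771^4 = 8.68040827e+29 W. L/L_sun = 8.68040827e+29 / 3.828e26 = 2267.6093

2267.6093 L_sun


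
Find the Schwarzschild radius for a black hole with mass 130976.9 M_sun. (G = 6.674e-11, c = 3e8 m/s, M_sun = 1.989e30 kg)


M = 130976.9 * 1.989e30 kg = 2.605130541e+35 kg. rs = 2GM/c^2 = 2 * 6.674e-11 * 2.605130541e+35 / (3e8)^2 = 3.864e+08

3.864e+08 m


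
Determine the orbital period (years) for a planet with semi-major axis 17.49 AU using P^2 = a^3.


P = a^(3/2) = 17.49^1.5 = 73.145

73.145 years


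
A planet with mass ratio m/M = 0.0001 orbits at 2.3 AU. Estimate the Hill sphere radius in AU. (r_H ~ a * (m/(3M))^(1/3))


r_H = a * (m/3M)^(1/3) = 2.3 * (0.0001/3)^(1/3) = 0.074

0.074 AU


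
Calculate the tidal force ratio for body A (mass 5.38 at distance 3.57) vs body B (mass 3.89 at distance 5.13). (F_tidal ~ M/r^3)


Ratio = (M1/r1^3) / (M2/r2^3) = (5.38/3.57^3) / (3.89/5.13^3) = 4.1037

4.1037


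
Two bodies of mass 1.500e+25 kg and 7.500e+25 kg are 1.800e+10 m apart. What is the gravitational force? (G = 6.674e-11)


F = G*m1*m2/r^2 = 6.674e-11 * 1.500e+25 * 7.500e+25 / (1.800e+10)^2 = 6.674e-11 * 1.125e+51 / 3.240e+20 = 2.317e+20

2.317e+20 N


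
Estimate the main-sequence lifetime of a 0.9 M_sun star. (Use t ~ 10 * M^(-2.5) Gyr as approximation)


t = 10 * M^(-2.5) = 10 * 0.9^(-2.5) = 13.0135

13.0135 Gyr


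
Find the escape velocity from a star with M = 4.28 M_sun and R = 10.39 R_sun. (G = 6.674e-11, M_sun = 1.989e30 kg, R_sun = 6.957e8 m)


M = 4.28 * 1.989e30 kg = 8.51292e+30 kg; R = 10.39 * 6.957e8 m = 7.228323e+09 m. v_esc = sqrt(2GM/R) = sqrt(2 * 6.674e-11 * 8.51292e+30 / 7.228323e+09) = 396486.678

396486.678 m/s


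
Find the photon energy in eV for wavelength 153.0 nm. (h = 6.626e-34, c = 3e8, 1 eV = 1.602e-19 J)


E = hc/lambda = 6.626e-34 * 3e8 / 1.530e-07 = 1.299e-18 J = 8.11 eV

8.11 eV


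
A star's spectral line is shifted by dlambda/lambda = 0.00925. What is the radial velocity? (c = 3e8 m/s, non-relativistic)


v = (dlambda/lambda) * c = 0.00925 * 3e8 = 2.775e+06

2.775e+06 m/s


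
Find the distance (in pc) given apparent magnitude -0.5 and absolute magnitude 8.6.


d = 10^((m - M + 5)/5) = 10^((-0.5 - 8.6 + 5)/5) = 0.1514

0.1514 pc


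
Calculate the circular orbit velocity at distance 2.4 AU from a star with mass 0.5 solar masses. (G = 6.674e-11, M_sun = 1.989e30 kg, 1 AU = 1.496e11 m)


v = sqrt(GM/r) = sqrt(6.674e-11 * 9.945e+29 / 3.590e+11) = 13596.4045

13596.4045 m/s


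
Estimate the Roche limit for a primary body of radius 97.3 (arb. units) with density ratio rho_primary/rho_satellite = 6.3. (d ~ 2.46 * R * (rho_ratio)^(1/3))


d_Roche = 2.46 * 97.3 * 6.3^(1/3) = 442.0738

442.0738


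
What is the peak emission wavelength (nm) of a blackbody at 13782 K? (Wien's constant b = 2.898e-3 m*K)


lam_max = b / T = 2.898e-3 / 13782 = 2.103e-07 m = 210.2743 nm

210.2743 nm


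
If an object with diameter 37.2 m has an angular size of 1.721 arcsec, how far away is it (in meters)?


D = size / theta_rad, theta_rad = 1.721 * pi/(180*3600) = 8.344e-06, D = 4.458e+06

4.458e+06 m


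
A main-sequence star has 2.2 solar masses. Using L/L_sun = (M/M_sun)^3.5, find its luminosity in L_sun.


L/L_sun = (M/M_sun)^3.5 = 2.2^3.5 = 15.7935

15.7935 L_sun


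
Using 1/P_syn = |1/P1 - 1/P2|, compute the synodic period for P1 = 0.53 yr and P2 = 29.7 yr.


1/P_syn = |1/P1 - 1/P2| = |1/0.53 - 1/29.7| => P_syn = 0.5396

0.5396 years


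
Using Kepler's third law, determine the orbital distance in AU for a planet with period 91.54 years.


a = P^(2/3) = 91.54^(2/3) = 20.3114

20.3114 AU


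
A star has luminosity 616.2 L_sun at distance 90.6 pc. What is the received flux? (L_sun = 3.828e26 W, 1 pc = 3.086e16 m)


F = L / (4*pi*d^2) = 2.359e+29 / (4*pi*(2.796e+18)^2) = 2.401e-09

2.401e-09 W/m^2


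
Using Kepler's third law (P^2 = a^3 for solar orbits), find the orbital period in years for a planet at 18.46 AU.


P = a^(3/2) = 18.46^1.5 = 79.3136

79.3136 years


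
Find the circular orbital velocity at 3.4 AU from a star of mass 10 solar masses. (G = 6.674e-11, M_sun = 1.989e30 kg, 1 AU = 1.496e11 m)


v = sqrt(GM/r) = sqrt(6.674e-11 * 1.989e+31 / 5.086e+11) = 51086.3927

51086.3927 m/s


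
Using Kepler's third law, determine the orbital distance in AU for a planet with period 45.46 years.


a = P^(2/3) = 45.46^(2/3) = 12.7376

12.7376 AU


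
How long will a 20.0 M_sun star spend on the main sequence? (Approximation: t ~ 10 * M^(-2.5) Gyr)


t = 10 * M^(-2.5) = 10 * 20.0^(-2.5) = 0.0056

0.0056 Gyr


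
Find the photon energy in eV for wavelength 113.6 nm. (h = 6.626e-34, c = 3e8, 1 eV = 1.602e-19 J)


E = hc/lambda = 6.626e-34 * 3e8 / 1.136e-07 = 1.750e-18 J = 10.9227 eV

10.9227 eV


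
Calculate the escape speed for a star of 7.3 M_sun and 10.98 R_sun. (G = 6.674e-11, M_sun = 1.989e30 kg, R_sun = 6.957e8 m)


M = 7.3 * 1.989e30 kg = 1.45197e+31 kg; R = 10.98 * 6.957e8 m = 7.638786e+09 m. v_esc = sqrt(2GM/R) = sqrt(2 * 6.674e-11 * 1.45197e+31 / 7.638786e+09) = 503703.2452

503703.2452 m/s


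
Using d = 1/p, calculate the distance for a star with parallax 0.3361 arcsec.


d = 1/p = 1/0.3361 = 2.9753

2.9753 pc


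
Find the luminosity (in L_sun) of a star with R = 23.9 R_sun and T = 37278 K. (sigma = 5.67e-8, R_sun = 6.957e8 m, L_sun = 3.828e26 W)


R = 23.9 * 6.957e8 m = 1.662723e+10 m. L = 4*pi*R^2*sigma*T^4 = 4*pi*(1.662723e+10)^2 * 5.67e-8 * 37278^4 = 3.804023117e+32 W. L/L_sun = 3.804023117e+32 / 3.828e26 = 993736.4465

993736.4465 L_sun


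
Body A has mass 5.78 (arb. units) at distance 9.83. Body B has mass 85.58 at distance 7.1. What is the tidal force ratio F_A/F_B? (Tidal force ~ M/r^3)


Ratio = (M1/r1^3) / (M2/r2^3) = (5.78/9.83^3) / (85.58/7.1^3) = 0.0254

0.0254


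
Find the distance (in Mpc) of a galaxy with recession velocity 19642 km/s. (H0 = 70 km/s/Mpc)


d = v / H0 = 19642 / 70 = 280.6

280.6 Mpc


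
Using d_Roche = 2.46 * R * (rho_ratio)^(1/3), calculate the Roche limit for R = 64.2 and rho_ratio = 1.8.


d_Roche = 2.46 * 64.2 * 1.8^(1/3) = 192.1149

192.1149


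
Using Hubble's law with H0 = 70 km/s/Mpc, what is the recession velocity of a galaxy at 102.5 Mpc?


v = H0 * d = 70 * 102.5 = 7175.0

7175.0 km/s


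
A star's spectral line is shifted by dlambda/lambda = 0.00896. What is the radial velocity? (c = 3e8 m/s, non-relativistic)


v = (dlambda/lambda) * c = 0.00896 * 3e8 = 2.688e+06

2.688e+06 m/s


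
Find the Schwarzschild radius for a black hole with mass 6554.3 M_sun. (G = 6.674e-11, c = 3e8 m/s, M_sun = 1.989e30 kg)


M = 6554.3 * 1.989e30 kg = 1.30365027e+34 kg. rs = 2GM/c^2 = 2 * 6.674e-11 * 1.30365027e+34 / (3e8)^2 = 1.933e+07

1.933e+07 m


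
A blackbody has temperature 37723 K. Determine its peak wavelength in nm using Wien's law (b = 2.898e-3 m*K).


lam_max = b / T = 2.898e-3 / 37723 = 7.682e-08 m = 76.8232 nm

76.8232 nm


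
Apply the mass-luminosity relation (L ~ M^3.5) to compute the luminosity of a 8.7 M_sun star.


L/L_sun = (M/M_sun)^3.5 = 8.7^3.5 = 1942.3048

1942.3048 L_sun


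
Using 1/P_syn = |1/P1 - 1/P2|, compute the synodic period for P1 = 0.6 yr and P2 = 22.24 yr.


1/P_syn = |1/P1 - 1/P2| = |1/0.6 - 1/22.24| => P_syn = 0.6166

0.6166 years


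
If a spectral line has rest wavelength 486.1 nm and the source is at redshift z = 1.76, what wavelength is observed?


lam_obs = lam_emit * (1 + z) = 486.1 * (1 + 1.76) = 1341.636

1341.636 nm


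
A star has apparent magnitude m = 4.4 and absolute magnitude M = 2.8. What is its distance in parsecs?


d = 10^((m - M + 5)/5) = 10^((4.4 - 2.8 + 5)/5) = 20.893

20.893 pc


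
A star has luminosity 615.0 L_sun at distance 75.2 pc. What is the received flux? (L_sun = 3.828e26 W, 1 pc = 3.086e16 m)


F = L / (4*pi*d^2) = 2.354e+29 / (4*pi*(2.321e+18)^2) = 3.479e-09

3.479e-09 W/m^2


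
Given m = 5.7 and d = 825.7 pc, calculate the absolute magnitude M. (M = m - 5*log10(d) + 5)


M = m - 5*log10(d) + 5 = 5.7 - 5*log10(825.7) + 5 = -3.8841

-3.8841


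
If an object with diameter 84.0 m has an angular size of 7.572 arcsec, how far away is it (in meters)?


D = size / theta_rad, theta_rad = 7.572 * pi/(180*3600) = 3.671e-05, D = 2.288e+06

2.288e+06 m


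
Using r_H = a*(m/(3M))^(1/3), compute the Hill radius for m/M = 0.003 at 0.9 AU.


r_H = a * (m/3M)^(1/3) = 0.9 * (0.003/3)^(1/3) = 0.09

0.09 AU


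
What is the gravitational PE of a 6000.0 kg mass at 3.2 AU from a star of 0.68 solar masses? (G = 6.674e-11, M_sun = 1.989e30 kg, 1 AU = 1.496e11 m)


M = 0.68 * 1.989e30 kg = 1.35252e+30 kg; r = 3.2 AU * 1.496e11 m/AU = 4.7872e+11 m. U = -GM*m/r = -(6.674e-11 * 1.35252e+30 * 6000.0) / 4.7872e+11 = -1.131e+12

-1.131e+12 J


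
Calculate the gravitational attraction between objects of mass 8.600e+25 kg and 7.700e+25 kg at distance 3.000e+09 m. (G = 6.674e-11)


F = G*m1*m2/r^2 = 6.674e-11 * 8.600e+25 * 7.700e+25 / (3.000e+09)^2 = 6.674e-11 * 6.622e+51 / 9.000e+18 = 4.911e+22

4.911e+22 N


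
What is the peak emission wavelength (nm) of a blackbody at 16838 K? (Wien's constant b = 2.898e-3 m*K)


lam_max = b / T = 2.898e-3 / 16838 = 1.721e-07 m = 172.1107 nm

172.1107 nm


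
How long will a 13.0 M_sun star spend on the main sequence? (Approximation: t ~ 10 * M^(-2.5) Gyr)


t = 10 * M^(-2.5) = 10 * 13.0^(-2.5) = 0.0164

0.0164 Gyr


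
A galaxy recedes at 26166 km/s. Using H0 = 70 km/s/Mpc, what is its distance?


d = v / H0 = 26166 / 70 = 373.8

373.8 Mpc


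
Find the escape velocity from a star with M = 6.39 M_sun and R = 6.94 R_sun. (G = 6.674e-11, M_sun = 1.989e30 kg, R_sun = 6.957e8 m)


M = 6.39 * 1.989e30 kg = 1.270971e+31 kg; R = 6.94 * 6.957e8 m = 4.828158e+09 m. v_esc = sqrt(2GM/R) = sqrt(2 * 6.674e-11 * 1.270971e+31 / 4.828158e+09) = 592768.5898

592768.5898 m/s


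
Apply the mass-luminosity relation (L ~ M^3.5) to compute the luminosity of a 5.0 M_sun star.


L/L_sun = (M/M_sun)^3.5 = 5.0^3.5 = 279.5085

279.5085 L_sun


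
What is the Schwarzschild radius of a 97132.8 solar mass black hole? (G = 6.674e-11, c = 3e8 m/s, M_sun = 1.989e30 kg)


M = 97132.8 * 1.989e30 kg = 1.931971392e+35 kg. rs = 2GM/c^2 = 2 * 6.674e-11 * 1.931971392e+35 / (3e8)^2 = 2.865e+08

2.865e+08 m


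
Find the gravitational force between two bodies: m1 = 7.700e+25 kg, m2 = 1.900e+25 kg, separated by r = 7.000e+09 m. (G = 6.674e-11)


F = G*m1*m2/r^2 = 6.674e-11 * 7.700e+25 * 1.900e+25 / (7.000e+09)^2 = 6.674e-11 * 1.463e+51 / 4.900e+19 = 1.993e+21

1.993e+21 N


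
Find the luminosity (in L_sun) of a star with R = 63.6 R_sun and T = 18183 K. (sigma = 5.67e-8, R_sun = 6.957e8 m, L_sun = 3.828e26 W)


R = 63.6 * 6.957e8 m = 4.424652e+10 m. L = 4*pi*R^2*sigma*T^4 = 4*pi*(4.424652e+10)^2 * 5.67e-8 * 18183^4 = 1.524801519e+32 W. L/L_sun = 1.524801519e+32 / 3.828e26 = 398328.5054

398328.5054 L_sun


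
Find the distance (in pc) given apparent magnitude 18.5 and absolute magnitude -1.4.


d = 10^((m - M + 5)/5) = 10^((18.5 - -1.4 + 5)/5) = 95499.2586

95499.2586 pc


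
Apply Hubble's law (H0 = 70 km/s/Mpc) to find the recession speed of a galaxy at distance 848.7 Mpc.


v = H0 * d = 70 * 848.7 = 59409.0

59409.0 km/s


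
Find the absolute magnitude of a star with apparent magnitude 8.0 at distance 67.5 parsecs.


M = m - 5*log10(d) + 5 = 8.0 - 5*log10(67.5) + 5 = 3.8535

3.8535


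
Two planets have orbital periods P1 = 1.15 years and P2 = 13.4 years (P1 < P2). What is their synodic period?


1/P_syn = |1/P1 - 1/P2| = |1/1.15 - 1/13.4| => P_syn = 1.258

1.258 years


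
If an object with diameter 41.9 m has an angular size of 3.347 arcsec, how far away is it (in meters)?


D = size / theta_rad, theta_rad = 3.347 * pi/(180*3600) = 1.623e-05, D = 2.582e+06

2.582e+06 m


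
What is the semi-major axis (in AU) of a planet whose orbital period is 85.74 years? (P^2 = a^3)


a = P^(2/3) = 85.74^(2/3) = 19.4442

19.4442 AU


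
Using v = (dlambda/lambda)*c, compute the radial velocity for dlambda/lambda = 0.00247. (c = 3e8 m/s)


v = (dlambda/lambda) * c = 0.00247 * 3e8 = 741000.0

741000.0 m/s


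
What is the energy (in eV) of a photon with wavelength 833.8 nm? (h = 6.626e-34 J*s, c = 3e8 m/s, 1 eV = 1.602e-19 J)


E = hc/lambda = 6.626e-34 * 3e8 / 8.338e-07 = 2.384e-19 J = 1.4882 eV

1.4882 eV


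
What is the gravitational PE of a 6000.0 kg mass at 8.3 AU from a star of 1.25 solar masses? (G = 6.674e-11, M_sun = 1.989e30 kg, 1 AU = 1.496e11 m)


M = 1.25 * 1.989e30 kg = 2.48625e+30 kg; r = 8.3 AU * 1.496e11 m/AU = 1.24168e+12 m. U = -GM*m/r = -(6.674e-11 * 2.48625e+30 * 6000.0) / 1.24168e+12 = -8.018e+11

-8.018e+11 J


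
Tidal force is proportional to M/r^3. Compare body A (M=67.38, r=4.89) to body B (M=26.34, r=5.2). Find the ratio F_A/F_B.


Ratio = (M1/r1^3) / (M2/r2^3) = (67.38/4.89^3) / (26.34/5.2^3) = 3.0761

3.0761


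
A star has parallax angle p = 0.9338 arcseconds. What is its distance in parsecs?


d = 1/p = 1/0.9338 = 1.0709

1.0709 pc


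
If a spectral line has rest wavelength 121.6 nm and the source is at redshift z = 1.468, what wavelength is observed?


lam_obs = lam_emit * (1 + z) = 121.6 * (1 + 1.468) = 300.1088

300.1088 nm


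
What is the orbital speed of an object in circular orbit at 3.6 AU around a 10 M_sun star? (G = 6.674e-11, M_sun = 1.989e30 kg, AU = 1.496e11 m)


v = sqrt(GM/r) = sqrt(6.674e-11 * 1.989e+31 / 5.386e+11) = 49647.0497

49647.0497 m/s


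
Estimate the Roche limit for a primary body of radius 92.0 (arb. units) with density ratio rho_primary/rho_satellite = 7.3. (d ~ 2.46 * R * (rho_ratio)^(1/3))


d_Roche = 2.46 * 92.0 * 7.3^(1/3) = 439.0331

439.0331


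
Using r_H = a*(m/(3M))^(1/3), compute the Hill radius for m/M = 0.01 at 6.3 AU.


r_H = a * (m/3M)^(1/3) = 6.3 * (0.01/3)^(1/3) = 0.9411

0.9411 AU


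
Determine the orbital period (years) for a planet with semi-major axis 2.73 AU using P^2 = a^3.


P = a^(3/2) = 2.73^1.5 = 4.5107

4.5107 years


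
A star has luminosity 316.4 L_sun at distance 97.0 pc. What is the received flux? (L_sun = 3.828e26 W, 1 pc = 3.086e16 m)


F = L / (4*pi*d^2) = 1.211e+29 / (4*pi*(2.993e+18)^2) = 1.076e-09

1.076e-09 W/m^2


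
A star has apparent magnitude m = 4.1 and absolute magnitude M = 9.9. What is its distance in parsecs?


d = 10^((m - M + 5)/5) = 10^((4.1 - 9.9 + 5)/5) = 0.6918

0.6918 pc


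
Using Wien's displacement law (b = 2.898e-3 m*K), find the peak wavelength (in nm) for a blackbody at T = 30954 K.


lam_max = b / T = 2.898e-3 / 30954 = 9.362e-08 m = 93.6228 nm

93.6228 nm


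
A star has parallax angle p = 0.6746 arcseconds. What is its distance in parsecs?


d = 1/p = 1/0.6746 = 1.4824

1.4824 pc


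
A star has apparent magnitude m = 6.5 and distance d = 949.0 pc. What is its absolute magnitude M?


M = m - 5*log10(d) + 5 = 6.5 - 5*log10(949.0) + 5 = -3.3863

-3.3863


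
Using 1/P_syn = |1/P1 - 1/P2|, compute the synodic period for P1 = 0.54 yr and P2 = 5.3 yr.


1/P_syn = |1/P1 - 1/P2| = |1/0.54 - 1/5.3| => P_syn = 0.6013

0.6013 years


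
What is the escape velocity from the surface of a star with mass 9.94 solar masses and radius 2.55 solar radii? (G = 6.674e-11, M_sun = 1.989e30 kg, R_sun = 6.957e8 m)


M = 9.94 * 1.989e30 kg = 1.977066e+31 kg; R = 2.55 * 6.957e8 m = 1.774035e+09 m. v_esc = sqrt(2GM/R) = sqrt(2 * 6.674e-11 * 1.977066e+31 / 1.774035e+09) = 1.220e+06

1.220e+06 m/s


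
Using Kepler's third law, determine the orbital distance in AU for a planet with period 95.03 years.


a = P^(2/3) = 95.03^(2/3) = 20.8245

20.8245 AU


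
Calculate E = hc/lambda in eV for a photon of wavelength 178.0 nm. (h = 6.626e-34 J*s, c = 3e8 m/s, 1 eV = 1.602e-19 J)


E = hc/lambda = 6.626e-34 * 3e8 / 1.780e-07 = 1.117e-18 J = 6.9709 eV

6.9709 eV


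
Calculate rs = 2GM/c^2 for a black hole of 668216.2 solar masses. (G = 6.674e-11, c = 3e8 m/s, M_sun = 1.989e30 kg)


M = 668216.2 * 1.989e30 kg = 1.329082022e+36 kg. rs = 2GM/c^2 = 2 * 6.674e-11 * 1.329082022e+36 / (3e8)^2 = 1.971e+09

1.971e+09 m


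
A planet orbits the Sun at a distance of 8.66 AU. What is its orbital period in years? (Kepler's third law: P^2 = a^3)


P = a^(3/2) = 8.66^1.5 = 25.4845

25.4845 years


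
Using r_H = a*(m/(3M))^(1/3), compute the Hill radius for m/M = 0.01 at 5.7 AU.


r_H = a * (m/3M)^(1/3) = 5.7 * (0.01/3)^(1/3) = 0.8515

0.8515 AU


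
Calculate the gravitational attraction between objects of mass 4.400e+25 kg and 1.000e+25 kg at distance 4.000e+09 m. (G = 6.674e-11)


F = G*m1*m2/r^2 = 6.674e-11 * 4.400e+25 * 1.000e+25 / (4.000e+09)^2 = 6.674e-11 * 4.400e+50 / 1.600e+19 = 1.835e+21

1.835e+21 N


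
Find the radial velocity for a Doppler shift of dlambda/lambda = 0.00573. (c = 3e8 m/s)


v = (dlambda/lambda) * c = 0.00573 * 3e8 = 1.719e+06

1.719e+06 m/s


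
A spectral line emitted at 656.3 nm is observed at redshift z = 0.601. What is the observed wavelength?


lam_obs = lam_emit * (1 + z) = 656.3 * (1 + 0.601) = 1050.7363

1050.7363 nm


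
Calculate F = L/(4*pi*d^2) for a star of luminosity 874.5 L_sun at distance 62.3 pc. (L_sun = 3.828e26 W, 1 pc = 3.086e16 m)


F = L / (4*pi*d^2) = 3.348e+29 / (4*pi*(1.923e+18)^2) = 7.207e-09

7.207e-09 W/m^2


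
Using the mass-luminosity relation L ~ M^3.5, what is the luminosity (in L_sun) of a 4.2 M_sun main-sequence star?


L/L_sun = (M/M_sun)^3.5 = 4.2^3.5 = 151.8352

151.8352 L_sun


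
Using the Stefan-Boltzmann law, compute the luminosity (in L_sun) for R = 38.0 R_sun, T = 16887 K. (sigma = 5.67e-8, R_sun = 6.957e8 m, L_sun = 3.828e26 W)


R = 38.0 * 6.957e8 m = 2.64366e+10 m. L = 4*pi*R^2*sigma*T^4 = 4*pi*(2.64366e+10)^2 * 5.67e-8 * 16887^4 = 4.049618729e+31 W. L/L_sun = 4.049618729e+31 / 3.828e26 = 105789.413

105789.413 L_sun


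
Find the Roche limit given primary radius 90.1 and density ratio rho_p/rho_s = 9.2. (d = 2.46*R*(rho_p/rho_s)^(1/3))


d_Roche = 2.46 * 90.1 * 9.2^(1/3) = 464.4324

464.4324


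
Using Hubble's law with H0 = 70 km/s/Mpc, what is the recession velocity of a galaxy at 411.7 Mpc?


v = H0 * d = 70 * 411.7 = 28819.0

28819.0 km/s


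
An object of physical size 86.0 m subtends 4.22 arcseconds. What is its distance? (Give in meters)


D = size / theta_rad, theta_rad = 4.22 * pi/(180*3600) = 2.046e-05, D = 4.204e+06

4.204e+06 m


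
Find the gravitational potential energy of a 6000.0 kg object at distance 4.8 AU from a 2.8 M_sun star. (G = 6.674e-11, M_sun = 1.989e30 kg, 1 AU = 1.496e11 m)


M = 2.8 * 1.989e30 kg = 5.5692e+30 kg; r = 4.8 AU * 1.496e11 m/AU = 7.1808e+11 m. U = -GM*m/r = -(6.674e-11 * 5.5692e+30 * 6000.0) / 7.1808e+11 = -3.106e+12

-3.106e+12 J


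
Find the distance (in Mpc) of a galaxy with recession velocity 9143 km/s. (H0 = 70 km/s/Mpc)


d = v / H0 = 9143 / 70 = 130.6143

130.6143 Mpc


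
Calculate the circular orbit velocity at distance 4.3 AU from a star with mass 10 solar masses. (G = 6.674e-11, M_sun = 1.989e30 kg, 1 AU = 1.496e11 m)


v = sqrt(GM/r) = sqrt(6.674e-11 * 1.989e+31 / 6.433e+11) = 45426.6246

45426.6246 m/s


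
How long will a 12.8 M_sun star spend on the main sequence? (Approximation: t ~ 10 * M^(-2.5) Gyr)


t = 10 * M^(-2.5) = 10 * 12.8^(-2.5) = 0.0171

0.0171 Gyr


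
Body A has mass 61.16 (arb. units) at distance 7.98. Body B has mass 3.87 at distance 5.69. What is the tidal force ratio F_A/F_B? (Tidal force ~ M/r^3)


Ratio = (M1/r1^3) / (M2/r2^3) = (61.16/7.98^3) / (3.87/5.69^3) = 5.7291

5.7291


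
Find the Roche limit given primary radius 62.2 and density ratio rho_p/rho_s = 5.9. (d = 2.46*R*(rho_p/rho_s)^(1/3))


d_Roche = 2.46 * 62.2 * 5.9^(1/3) = 276.4879

276.4879


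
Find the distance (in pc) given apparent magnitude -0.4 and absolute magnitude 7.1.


d = 10^((m - M + 5)/5) = 10^((-0.4 - 7.1 + 5)/5) = 0.3162

0.3162 pc


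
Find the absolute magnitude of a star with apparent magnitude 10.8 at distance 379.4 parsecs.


M = m - 5*log10(d) + 5 = 10.8 - 5*log10(379.4) + 5 = 2.9045

2.9045


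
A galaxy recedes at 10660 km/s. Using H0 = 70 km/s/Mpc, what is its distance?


d = v / H0 = 10660 / 70 = 152.2857

152.2857 Mpc


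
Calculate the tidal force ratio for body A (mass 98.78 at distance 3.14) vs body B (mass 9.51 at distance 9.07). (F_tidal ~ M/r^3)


Ratio = (M1/r1^3) / (M2/r2^3) = (98.78/3.14^3) / (9.51/9.07^3) = 250.3349

250.3349


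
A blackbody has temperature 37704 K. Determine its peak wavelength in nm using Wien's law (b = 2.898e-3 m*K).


lam_max = b / T = 2.898e-3 / 37704 = 7.686e-08 m = 76.8619 nm

76.8619 nm


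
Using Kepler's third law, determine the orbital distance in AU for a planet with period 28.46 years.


a = P^(2/3) = 28.46^(2/3) = 9.3216

9.3216 AU


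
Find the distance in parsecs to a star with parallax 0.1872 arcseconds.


d = 1/p = 1/0.1872 = 5.3419

5.3419 pc


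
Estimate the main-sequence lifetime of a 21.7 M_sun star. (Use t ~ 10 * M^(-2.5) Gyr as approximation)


t = 10 * M^(-2.5) = 10 * 21.7^(-2.5) = 0.0046

0.0046 Gyr


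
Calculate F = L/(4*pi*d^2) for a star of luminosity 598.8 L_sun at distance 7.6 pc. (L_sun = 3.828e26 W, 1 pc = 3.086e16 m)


F = L / (4*pi*d^2) = 2.292e+29 / (4*pi*(2.345e+17)^2) = 3.316e-07

3.316e-07 W/m^2


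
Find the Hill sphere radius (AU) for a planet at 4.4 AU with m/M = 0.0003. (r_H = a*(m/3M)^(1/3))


r_H = a * (m/3M)^(1/3) = 4.4 * (0.0003/3)^(1/3) = 0.2042

0.2042 AU


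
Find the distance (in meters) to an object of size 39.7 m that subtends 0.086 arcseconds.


D = size / theta_rad, theta_rad = 0.086 * pi/(180*3600) = 4.169e-07, D = 9.522e+07

9.522e+07 m


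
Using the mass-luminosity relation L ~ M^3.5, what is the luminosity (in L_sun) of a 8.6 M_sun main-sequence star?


L/L_sun = (M/M_sun)^3.5 = 8.6^3.5 = 1865.2823

1865.2823 L_sun


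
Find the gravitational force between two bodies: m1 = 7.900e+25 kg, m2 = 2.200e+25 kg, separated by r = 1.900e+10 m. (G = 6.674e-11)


F = G*m1*m2/r^2 = 6.674e-11 * 7.900e+25 * 2.200e+25 / (1.900e+10)^2 = 6.674e-11 * 1.738e+51 / 3.610e+20 = 3.213e+20

3.213e+20 N


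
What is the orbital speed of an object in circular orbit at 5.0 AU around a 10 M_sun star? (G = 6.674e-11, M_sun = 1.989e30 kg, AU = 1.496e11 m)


v = sqrt(GM/r) = sqrt(6.674e-11 * 1.989e+31 / 7.480e+11) = 42126.9186

42126.9186 m/s
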